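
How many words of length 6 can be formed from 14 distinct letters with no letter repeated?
P(14,6) = 14!/(14-6)! = 2162160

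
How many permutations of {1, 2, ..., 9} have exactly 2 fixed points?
Choose the 2 fixed points C(9,2) = 36, derange the rest: !7 = Σ_{j=0}^{7} (-1)^j·7!/j! = 5040 - 5040 + 2520 - 840 + 210 - 42 + 7 - 1 = 1854. Product = 36 × 1854 = 66744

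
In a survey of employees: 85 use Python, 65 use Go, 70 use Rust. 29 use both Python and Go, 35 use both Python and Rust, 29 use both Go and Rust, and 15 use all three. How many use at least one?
|A∪B∪C| = 85+65+70-29-35-29+15 = 142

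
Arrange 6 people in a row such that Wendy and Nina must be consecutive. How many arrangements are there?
Treat the 2 as one block: (6-2+1)! × 2! = 120 × 2 = 240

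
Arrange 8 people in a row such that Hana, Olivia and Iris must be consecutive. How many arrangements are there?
Treat the 3 as one block: (8-3+1)! × 3! = 720 × 6 = 4320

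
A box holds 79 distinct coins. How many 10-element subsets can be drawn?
C(79,10) = 79!/(10!×69!) = 1440680596355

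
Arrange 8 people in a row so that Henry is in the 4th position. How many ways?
Fix one position: (8-1)! = 5040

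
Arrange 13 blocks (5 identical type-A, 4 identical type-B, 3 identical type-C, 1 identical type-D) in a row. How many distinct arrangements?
13! / (5! × 4! × 3! × 1!) = 360360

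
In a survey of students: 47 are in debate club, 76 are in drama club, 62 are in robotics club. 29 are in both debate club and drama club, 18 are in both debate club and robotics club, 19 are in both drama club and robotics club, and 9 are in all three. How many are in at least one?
|A∪B∪C| = 47+76+62-29-18-19+9 = 128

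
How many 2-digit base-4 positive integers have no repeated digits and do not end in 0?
Last digit: 3 nonzero choices. First digit: 2 (nonzero, ≠last). Middle 0: P(2,0) = 1. Total = 6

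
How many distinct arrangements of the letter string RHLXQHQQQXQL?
12! / (2! × 2! × 1! × 5! × 2!) = 498960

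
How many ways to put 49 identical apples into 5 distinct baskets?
C(49+5-1, 5-1) = C(53, 4) = 292825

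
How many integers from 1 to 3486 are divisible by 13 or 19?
⌊3486/13⌋ + ⌊3486/19⌋ - ⌊3486/247⌋ = 268 + 183 - 14 = 437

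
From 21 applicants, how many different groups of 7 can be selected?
C(21,7) = 21!/(7!×14!) = 116280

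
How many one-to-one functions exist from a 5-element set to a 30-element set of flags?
P(30,5) = 30!/(30-5)! = 17100720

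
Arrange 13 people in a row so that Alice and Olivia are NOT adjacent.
Total - adjacent = 13! - (13-1)!×2 = 6227020800 - 958003200 = 5269017600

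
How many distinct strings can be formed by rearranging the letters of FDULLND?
7! / (2! × 1! × 2! × 1! × 1!) = 1260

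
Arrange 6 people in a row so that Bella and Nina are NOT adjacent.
Total - adjacent = 6! - (6-1)!×2 = 720 - 240 = 480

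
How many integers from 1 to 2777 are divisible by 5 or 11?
⌊2777/5⌋ + ⌊2777/11⌋ - ⌊2777/55⌋ = 555 + 252 - 50 = 757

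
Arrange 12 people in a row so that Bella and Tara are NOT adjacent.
Total - adjacent = 12! - (12-1)!×2 = 479001600 - 79833600 = 399168000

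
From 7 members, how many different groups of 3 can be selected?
C(7,3) = 7!/(3!×4!) = 35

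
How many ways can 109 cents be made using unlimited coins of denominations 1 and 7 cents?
Coefficient of x^109 in 1/(1-x^1) · 1/(1-x^7). Use j coins of 7 for j = 0..⌊109/7⌋ = 15, the rest in 1s: 15 + 1 = 16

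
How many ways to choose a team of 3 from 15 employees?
C(15,3) = 15!/(3!×12!) = 455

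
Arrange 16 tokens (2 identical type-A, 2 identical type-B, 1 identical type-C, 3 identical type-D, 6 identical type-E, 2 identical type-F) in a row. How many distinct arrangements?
16! / (2! × 2! × 1! × 3! × 6! × 2!) = 605404800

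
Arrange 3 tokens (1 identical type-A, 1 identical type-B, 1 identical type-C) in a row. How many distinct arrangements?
3! / (1! × 1! × 1!) = 6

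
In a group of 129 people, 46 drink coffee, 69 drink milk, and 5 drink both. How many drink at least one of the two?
|A∪B| = |A| + |B| - |A∩B| = 46 + 69 - 5 = 110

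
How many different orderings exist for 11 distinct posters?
11! = 39916800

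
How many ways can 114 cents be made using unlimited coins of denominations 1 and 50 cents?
Coefficient of x^114 in 1/(1-x^1) · 1/(1-x^50). Use j coins of 50 for j = 0..⌊114/50⌋ = 2, the rest in 1s: 2 + 1 = 3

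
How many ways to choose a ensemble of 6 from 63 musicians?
C(63,6) = 63!/(6!×57!) = 67945521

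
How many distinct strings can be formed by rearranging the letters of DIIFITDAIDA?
11! / (1! × 4! × 3! × 1! × 2!) = 138600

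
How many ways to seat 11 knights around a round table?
Circular: fix one position, arrange the rest. (11-1)! = 3628800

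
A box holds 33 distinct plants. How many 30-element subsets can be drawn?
C(33,30) = 33!/(30!×3!) = 5456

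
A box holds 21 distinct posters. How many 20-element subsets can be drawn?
C(21,20) = 21!/(20!×1!) = 21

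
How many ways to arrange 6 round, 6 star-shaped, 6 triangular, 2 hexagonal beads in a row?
20! / (6! × 6! × 6! × 2!) = 3259095840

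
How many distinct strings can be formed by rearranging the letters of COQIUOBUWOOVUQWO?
16! / (3! × 5! × 1! × 1! × 1! × 2! × 1! × 2!) = 7264857600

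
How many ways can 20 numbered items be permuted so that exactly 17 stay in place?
Choose the 17 fixed points C(20,17) = 1140, derange the rest: !3 = Σ_{j=0}^{3} (-1)^j·3!/j! = 6 - 6 + 3 - 1 = 2. Product = 1140 × 2 = 2280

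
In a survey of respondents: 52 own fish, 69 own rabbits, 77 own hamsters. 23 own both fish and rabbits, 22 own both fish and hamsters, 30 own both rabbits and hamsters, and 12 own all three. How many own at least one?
|A∪B∪C| = 52+69+77-23-22-30+12 = 135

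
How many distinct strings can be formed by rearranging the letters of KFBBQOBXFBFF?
12! / (1! × 1! × 1! × 4! × 4! × 1!) = 831600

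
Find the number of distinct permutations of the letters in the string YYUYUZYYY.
9! / (2! × 1! × 6!) = 252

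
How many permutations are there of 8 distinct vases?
8! = 40320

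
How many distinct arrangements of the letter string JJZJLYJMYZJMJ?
13! / (2! × 6! × 2! × 2! × 1!) = 1081080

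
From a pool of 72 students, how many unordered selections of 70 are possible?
C(72,70) = 72!/(70!×2!) = 2556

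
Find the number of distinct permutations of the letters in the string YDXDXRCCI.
9! / (2! × 1! × 2! × 1! × 2! × 1!) = 45360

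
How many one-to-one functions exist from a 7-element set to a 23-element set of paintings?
P(23,7) = 23!/(23-7)! = 1235591280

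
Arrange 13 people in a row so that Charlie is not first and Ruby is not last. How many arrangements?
By inclusion-exclusion: 13! - 2×(13-1)! + (13-2)! = 6227020800 - 958003200 + 39916800 = 5308934400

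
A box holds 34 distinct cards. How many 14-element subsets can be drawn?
C(34,14) = 34!/(14!×20!) = 1391975640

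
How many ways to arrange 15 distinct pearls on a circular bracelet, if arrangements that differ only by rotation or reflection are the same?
(15-1)!/2 = 87178291200/2 = 43589145600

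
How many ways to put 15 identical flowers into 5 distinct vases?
C(15+5-1, 5-1) = C(19, 4) = 3876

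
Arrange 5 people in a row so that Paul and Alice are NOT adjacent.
Total - adjacent = 5! - (5-1)!×2 = 120 - 48 = 72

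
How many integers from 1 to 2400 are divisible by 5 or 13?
⌊2400/5⌋ + ⌊2400/13⌋ - ⌊2400/65⌋ = 480 + 184 - 36 = 628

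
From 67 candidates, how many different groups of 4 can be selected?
C(67,4) = 67!/(4!×63!) = 766480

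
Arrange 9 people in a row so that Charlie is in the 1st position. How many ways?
Fix one position: (9-1)! = 40320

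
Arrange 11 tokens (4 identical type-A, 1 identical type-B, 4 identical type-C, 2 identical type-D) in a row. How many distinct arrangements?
11! / (4! × 1! × 4! × 2!) = 34650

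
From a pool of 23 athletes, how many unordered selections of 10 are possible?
C(23,10) = 23!/(10!×13!) = 1144066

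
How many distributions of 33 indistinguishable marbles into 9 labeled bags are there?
C(33+9-1, 9-1) = C(41, 8) = 95548245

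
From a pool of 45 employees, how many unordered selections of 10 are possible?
C(45,10) = 45!/(10!×35!) = 3190187286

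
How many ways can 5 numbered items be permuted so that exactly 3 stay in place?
Choose the 3 fixed points C(5,3) = 10, derange the rest: !2 = Σ_{j=0}^{2} (-1)^j·2!/j! = 2 - 2 + 1 = 1. Product = 10 × 1 = 10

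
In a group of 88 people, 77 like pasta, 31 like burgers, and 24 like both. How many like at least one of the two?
|A∪B| = |A| + |B| - |A∩B| = 77 + 31 - 24 = 84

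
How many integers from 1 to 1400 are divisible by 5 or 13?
⌊1400/5⌋ + ⌊1400/13⌋ - ⌊1400/65⌋ = 280 + 107 - 21 = 366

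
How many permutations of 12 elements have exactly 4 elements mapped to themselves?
Choose the 4 fixed points C(12,4) = 495, derange the rest: !8 = Σ_{j=0}^{8} (-1)^j·8!/j! = 40320 - 40320 + 20160 - 6720 + 1680 - 336 + 56 - 8 + 1 = 14833. Product = 495 × 14833 = 7342335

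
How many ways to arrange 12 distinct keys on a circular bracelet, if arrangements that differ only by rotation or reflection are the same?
(12-1)!/2 = 39916800/2 = 19958400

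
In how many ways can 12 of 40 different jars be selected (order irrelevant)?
C(40,12) = 40!/(12!×28!) = 5586853480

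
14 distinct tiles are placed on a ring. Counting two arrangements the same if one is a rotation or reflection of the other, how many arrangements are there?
(14-1)!/2 = 6227020800/2 = 3113510400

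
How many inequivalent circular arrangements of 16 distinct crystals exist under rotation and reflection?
(16-1)!/2 = 1307674368000/2 = 653837184000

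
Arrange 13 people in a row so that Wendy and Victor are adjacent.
Treat as block: (13-1)! × 2! = 479001600 × 2 = 958003200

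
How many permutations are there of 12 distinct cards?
12! = 479001600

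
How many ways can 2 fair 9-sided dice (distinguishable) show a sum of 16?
Coefficient of x^16 in (x + x² + ... + x^9)^2. By inclusion-exclusion on dice exceeding 9: Σ_j (-1)^j C(2,j)·C(16-1-9j, 1) = C(2,0)·C(15,1) - C(2,1)·C(6,1) = 1·15 - 2·6 = 3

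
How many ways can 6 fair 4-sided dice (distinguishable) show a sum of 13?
Coefficient of x^13 in (x + x² + ... + x^4)^6. By inclusion-exclusion on dice exceeding 4: Σ_j (-1)^j C(6,j)·C(13-1-4j, 5) = C(6,0)·C(12,5) - C(6,1)·C(8,5) = 1·792 - 6·56 = 456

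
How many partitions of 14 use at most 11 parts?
By conjugation, equals partitions of 14 into parts ≤ 11. Let r_j(i) = number of partitions of i into parts ≤ j, for i = 0..14. r_1(i) = 1 for all i; r_j(i) = r_{j-1}(i) + r_j(i-j). Rows j = 2..11: ≤2: 1 1 2 2 3 3 4 4 5 5 6 6 7 7 8; ≤3: 1 1 2 3 4 5 7 8 10 12 14 16 19 21 24; ≤4: 1 1 2 3 5 6 9 11 15 18 23 27 34 39 47; ≤5: 1 1 2 3 5 7 10 13 18 23 30 37 47 57 70; ≤6: 1 1 2 3 5 7 11 14 20 26 35 44 58 71 90; ≤7: 1 1 2 3 5 7 11 15 21 28 38 49 65 82 105; ≤8: 1 1 2 3 5 7 11 15 22 29 40 52 70 89 116; ≤9: 1 1 2 3 5 7 11 15 22 30 41 54 73 94 123; ≤10: 1 1 2 3 5 7 11 15 22 30 42 55 75 97 128; ≤11: 1 1 2 3 5 7 11 15 22 30 42 56 76 99 131. r_11(14) = 131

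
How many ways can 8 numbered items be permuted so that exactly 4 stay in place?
Choose the 4 fixed points C(8,4) = 70, derange the rest: !4 = Σ_{j=0}^{4} (-1)^j·4!/j! = 24 - 24 + 12 - 4 + 1 = 9. Product = 70 × 9 = 630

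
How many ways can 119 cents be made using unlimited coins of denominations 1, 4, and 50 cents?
Coefficient of x^119 in 1/(1-x^1) · 1/(1-x^4) · 1/(1-x^50). Case on j = number of 50-cent coins (j = 0..2); remainder r = 119 - 50j is made from {1,4} in ⌊r/4⌋+1 ways. r = 119, 69, 19 → 30 + 18 + 5 = 53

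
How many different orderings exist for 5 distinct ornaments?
5! = 120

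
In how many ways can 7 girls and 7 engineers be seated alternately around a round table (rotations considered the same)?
Fix one of the girls: (7-1)! ways for the remaining girls, × 7! ways for the engineers = 720 × 5040 = 3628800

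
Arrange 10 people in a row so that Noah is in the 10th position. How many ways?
Fix one position: (10-1)! = 362880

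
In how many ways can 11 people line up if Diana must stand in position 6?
Fix one position: (11-1)! = 3628800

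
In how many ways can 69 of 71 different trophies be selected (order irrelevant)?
C(71,69) = 71!/(69!×2!) = 2485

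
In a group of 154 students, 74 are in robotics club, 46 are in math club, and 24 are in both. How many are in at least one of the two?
|A∪B| = |A| + |B| - |A∩B| = 74 + 46 - 24 = 96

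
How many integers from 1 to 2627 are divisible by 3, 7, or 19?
⌊2627/3⌋+⌊2627/7⌋+⌊2627/19⌋ - ⌊2627/21⌋-⌊2627/57⌋-⌊2627/133⌋ + ⌊2627/399⌋ = 875+375+138 - 125-46-19 + 6 = 1204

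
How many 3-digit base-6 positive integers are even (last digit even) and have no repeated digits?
Last∈{0,2,4}. Last=0: 20. Last nonzero: 2×4×P(4,1) = 32. Total = 52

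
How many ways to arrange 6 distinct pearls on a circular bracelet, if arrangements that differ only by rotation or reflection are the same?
(6-1)!/2 = 120/2 = 60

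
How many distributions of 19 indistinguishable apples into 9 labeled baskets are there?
C(19+9-1, 9-1) = C(27, 8) = 2220075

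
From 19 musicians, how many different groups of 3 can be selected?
C(19,3) = 19!/(3!×16!) = 969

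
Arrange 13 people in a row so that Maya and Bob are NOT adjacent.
Total - adjacent = 13! - (13-1)!×2 = 6227020800 - 958003200 = 5269017600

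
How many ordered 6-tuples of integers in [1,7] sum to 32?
Coefficient of x^32 in (x + x² + ... + x^7)^6. By inclusion-exclusion on dice exceeding 7: Σ_j (-1)^j C(6,j)·C(32-1-7j, 5) = C(6,0)·C(31,5) - C(6,1)·C(24,5) + C(6,2)·C(17,5) - C(6,3)·C(10,5) = 1·169911 - 6·42504 + 15·6188 - 20·252 = 2667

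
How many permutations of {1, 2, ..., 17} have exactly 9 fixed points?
Choose the 9 fixed points C(17,9) = 24310, derange the rest: !8 = Σ_{j=0}^{8} (-1)^j·8!/j! = 40320 - 40320 + 20160 - 6720 + 1680 - 336 + 56 - 8 + 1 = 14833. Product = 24310 × 14833 = 360590230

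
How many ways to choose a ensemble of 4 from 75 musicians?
C(75,4) = 75!/(4!×71!) = 1215450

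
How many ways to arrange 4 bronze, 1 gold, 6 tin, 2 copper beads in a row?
13! / (4! × 1! × 6! × 2!) = 180180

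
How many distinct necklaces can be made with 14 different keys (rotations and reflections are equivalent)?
(14-1)!/2 = 6227020800/2 = 3113510400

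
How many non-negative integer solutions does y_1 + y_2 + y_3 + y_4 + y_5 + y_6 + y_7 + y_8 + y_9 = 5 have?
C(5+9-1, 9-1) = C(13, 8) = 1287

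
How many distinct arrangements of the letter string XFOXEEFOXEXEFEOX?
16! / (3! × 5! × 5! × 3!) = 40360320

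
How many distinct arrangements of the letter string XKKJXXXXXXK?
11! / (1! × 7! × 3!) = 1320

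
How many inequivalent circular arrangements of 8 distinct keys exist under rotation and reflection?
(8-1)!/2 = 5040/2 = 2520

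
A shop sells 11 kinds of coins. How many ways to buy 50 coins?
C(50+11-1, 11-1) = C(60, 10) = 75394027566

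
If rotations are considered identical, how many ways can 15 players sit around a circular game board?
Circular: fix one position, arrange the rest. (15-1)! = 87178291200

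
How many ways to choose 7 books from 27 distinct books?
C(27,7) = 27!/(7!×20!) = 888030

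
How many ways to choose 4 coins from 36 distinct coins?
C(36,4) = 36!/(4!×32!) = 58905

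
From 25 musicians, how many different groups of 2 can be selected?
C(25,2) = 25!/(2!×23!) = 300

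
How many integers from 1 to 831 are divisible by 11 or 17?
⌊831/11⌋ + ⌊831/17⌋ - ⌊831/187⌋ = 75 + 48 - 4 = 119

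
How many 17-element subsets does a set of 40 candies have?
C(40,17) = 40!/(17!×23!) = 88732378800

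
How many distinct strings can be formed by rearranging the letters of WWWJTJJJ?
8! / (1! × 3! × 4!) = 280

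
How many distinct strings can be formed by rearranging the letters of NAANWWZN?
8! / (2! × 3! × 1! × 2!) = 1680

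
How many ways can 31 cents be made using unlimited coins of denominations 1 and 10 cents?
Coefficient of x^31 in 1/(1-x^1) · 1/(1-x^10). Use j coins of 10 for j = 0..⌊31/10⌋ = 3, the rest in 1s: 3 + 1 = 4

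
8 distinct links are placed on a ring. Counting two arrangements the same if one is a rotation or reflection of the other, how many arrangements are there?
(8-1)!/2 = 5040/2 = 2520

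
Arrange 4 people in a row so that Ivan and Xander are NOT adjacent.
Total - adjacent = 4! - (4-1)!×2 = 24 - 12 = 12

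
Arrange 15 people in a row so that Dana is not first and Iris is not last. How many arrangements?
By inclusion-exclusion: 15! - 2×(15-1)! + (15-2)! = 1307674368000 - 174356582400 + 6227020800 = 1139544806400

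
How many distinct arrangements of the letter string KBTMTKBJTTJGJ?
13! / (2! × 2! × 1! × 3! × 4! × 1!) = 10810800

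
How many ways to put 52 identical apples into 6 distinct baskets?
C(52+6-1, 6-1) = C(57, 5) = 4187106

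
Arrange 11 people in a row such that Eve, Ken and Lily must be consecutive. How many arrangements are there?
Treat the 3 as one block: (11-3+1)! × 3! = 362880 × 6 = 2177280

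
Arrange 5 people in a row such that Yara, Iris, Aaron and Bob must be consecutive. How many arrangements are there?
Treat the 4 as one block: (5-4+1)! × 4! = 2 × 24 = 48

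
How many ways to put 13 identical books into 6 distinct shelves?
C(13+6-1, 6-1) = C(18, 5) = 8568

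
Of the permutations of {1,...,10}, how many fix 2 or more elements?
Exactly j fixed points: C(10,j)·!(10-j); sum over j ≥ 2 (derangement numbers via !m = (m-1)·(!(m-1) + !(m-2)): !0..!8 = 1, 0, 1, 2, 9, 44, 265, 1854, 14833). Σ_{j=2}^{10} C(10,j)·!(10-j) = C(10,2)·!8 + C(10,3)·!7 + C(10,4)·!6 + C(10,5)·!5 + C(10,6)·!4 + C(10,7)·!3 + C(10,8)·!2 + C(10,9)·!1 + C(10,10)·!0 = 45·14833 + 120·1854 + 210·265 + 252·44 + 210·9 + 120·2 + 45·1 + 10·0 + 1·1 = 958879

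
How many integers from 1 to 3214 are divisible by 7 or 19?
⌊3214/7⌋ + ⌊3214/19⌋ - ⌊3214/133⌋ = 459 + 169 - 24 = 604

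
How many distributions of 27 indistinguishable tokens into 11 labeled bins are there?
C(27+11-1, 11-1) = C(37, 10) = 348330136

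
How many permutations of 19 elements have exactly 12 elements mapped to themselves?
Choose the 12 fixed points C(19,12) = 50388, derange the rest: !7 = Σ_{j=0}^{7} (-1)^j·7!/j! = 5040 - 5040 + 2520 - 840 + 210 - 42 + 7 - 1 = 1854. Product = 50388 × 1854 = 93419352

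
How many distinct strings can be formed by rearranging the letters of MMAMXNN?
7! / (3! × 1! × 2! × 1!) = 420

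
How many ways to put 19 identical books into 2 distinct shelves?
C(19+2-1, 2-1) = C(20, 1) = 20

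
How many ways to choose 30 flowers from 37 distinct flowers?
C(37,30) = 37!/(30!×7!) = 10295472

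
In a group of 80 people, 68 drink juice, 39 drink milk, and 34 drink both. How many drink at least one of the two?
|A∪B| = |A| + |B| - |A∩B| = 68 + 39 - 34 = 73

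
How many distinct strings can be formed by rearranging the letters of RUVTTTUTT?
9! / (1! × 5! × 1! × 2!) = 1512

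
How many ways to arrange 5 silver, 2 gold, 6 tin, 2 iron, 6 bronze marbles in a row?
21! / (5! × 2! × 6! × 2! × 6!) = 205323037920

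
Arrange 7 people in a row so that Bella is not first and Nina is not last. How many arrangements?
By inclusion-exclusion: 7! - 2×(7-1)! + (7-2)! = 5040 - 1440 + 120 = 3720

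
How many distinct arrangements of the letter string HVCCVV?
6! / (1! × 2! × 3!) = 60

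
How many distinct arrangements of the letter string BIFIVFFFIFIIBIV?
15! / (2! × 5! × 2! × 6!) = 3783780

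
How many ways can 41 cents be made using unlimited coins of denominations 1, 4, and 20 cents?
Coefficient of x^41 in 1/(1-x^1) · 1/(1-x^4) · 1/(1-x^20). Case on j = number of 20-cent coins (j = 0..2); remainder r = 41 - 20j is made from {1,4} in ⌊r/4⌋+1 ways. r = 41, 21, 1 → 11 + 6 + 1 = 18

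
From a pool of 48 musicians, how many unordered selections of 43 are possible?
C(48,43) = 48!/(43!×5!) = 1712304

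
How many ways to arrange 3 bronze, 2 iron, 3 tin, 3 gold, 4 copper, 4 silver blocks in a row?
19! / (3! × 2! × 3! × 3! × 4! × 4!) = 488864376000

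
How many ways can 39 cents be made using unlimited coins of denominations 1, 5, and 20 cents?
Coefficient of x^39 in 1/(1-x^1) · 1/(1-x^5) · 1/(1-x^20). Case on j = number of 20-cent coins (j = 0..1); remainder r = 39 - 20j is made from {1,5} in ⌊r/5⌋+1 ways. r = 39, 19 → 8 + 4 = 12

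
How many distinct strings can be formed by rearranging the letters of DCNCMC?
6! / (1! × 1! × 1! × 3!) = 120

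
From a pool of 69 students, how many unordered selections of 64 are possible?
C(69,64) = 69!/(64!×5!) = 11238513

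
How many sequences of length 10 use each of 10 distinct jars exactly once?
10! = 3628800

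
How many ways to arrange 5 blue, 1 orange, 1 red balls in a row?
7! / (5! × 1! × 1!) = 42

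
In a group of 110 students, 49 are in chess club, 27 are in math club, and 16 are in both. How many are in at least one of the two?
|A∪B| = |A| + |B| - |A∩B| = 49 + 27 - 16 = 60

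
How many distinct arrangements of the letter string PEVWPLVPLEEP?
12! / (2! × 3! × 1! × 2! × 4!) = 831600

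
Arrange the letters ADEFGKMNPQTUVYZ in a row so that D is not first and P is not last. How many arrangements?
By inclusion-exclusion: 15! - 2×(15-1)! + (15-2)! = 1307674368000 - 174356582400 + 6227020800 = 1139544806400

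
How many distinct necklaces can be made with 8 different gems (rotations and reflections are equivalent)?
(8-1)!/2 = 5040/2 = 2520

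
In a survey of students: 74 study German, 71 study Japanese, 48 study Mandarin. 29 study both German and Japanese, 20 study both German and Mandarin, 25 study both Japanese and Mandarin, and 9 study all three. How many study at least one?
|A∪B∪C| = 74+71+48-29-20-25+9 = 128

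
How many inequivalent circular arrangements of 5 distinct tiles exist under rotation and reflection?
(5-1)!/2 = 24/2 = 12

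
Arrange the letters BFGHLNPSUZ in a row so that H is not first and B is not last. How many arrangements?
By inclusion-exclusion: 10! - 2×(10-1)! + (10-2)! = 3628800 - 725760 + 40320 = 2943360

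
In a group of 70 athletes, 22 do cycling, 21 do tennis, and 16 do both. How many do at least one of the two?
|A∪B| = |A| + |B| - |A∩B| = 22 + 21 - 16 = 27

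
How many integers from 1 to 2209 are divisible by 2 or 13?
⌊2209/2⌋ + ⌊2209/13⌋ - ⌊2209/26⌋ = 1104 + 169 - 84 = 1189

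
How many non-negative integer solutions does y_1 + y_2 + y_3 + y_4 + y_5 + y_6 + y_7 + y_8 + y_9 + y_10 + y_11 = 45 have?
C(45+11-1, 11-1) = C(55, 10) = 29248649430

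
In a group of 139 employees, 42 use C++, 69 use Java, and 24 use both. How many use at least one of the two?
|A∪B| = |A| + |B| - |A∩B| = 42 + 69 - 24 = 87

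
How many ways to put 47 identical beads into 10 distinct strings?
C(47+10-1, 10-1) = C(56, 9) = 7575968400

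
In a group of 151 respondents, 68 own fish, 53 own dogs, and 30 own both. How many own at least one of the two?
|A∪B| = |A| + |B| - |A∩B| = 68 + 53 - 30 = 91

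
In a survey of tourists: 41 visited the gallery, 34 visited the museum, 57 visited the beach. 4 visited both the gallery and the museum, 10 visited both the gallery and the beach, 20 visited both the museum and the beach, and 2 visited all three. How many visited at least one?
|A∪B∪C| = 41+34+57-4-10-20+2 = 100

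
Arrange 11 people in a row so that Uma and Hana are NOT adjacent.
Total - adjacent = 11! - (11-1)!×2 = 39916800 - 7257600 = 32659200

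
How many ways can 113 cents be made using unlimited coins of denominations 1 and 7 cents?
Coefficient of x^113 in 1/(1-x^1) · 1/(1-x^7). Use j coins of 7 for j = 0..⌊113/7⌋ = 16, the rest in 1s: 16 + 1 = 17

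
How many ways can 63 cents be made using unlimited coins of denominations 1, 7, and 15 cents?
Coefficient of x^63 in 1/(1-x^1) · 1/(1-x^7) · 1/(1-x^15). Case on j = number of 15-cent coins (j = 0..4); remainder r = 63 - 15j is made from {1,7} in ⌊r/7⌋+1 ways. r = 63, 48, 33, 18, 3 → 10 + 7 + 5 + 3 + 1 = 26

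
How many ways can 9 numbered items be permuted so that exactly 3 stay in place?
Choose the 3 fixed points C(9,3) = 84, derange the rest: !6 = Σ_{j=0}^{6} (-1)^j·6!/j! = 720 - 720 + 360 - 120 + 30 - 6 + 1 = 265. Product = 84 × 265 = 22260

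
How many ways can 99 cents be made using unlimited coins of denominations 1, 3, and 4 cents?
Coefficient of x^99 in 1/(1-x^1) · 1/(1-x^3) · 1/(1-x^4). Case on j = number of 4-cent coins (j = 0..24); remainder r = 99 - 4j is made from {1,3} in ⌊r/3⌋+1 ways. r = 99, 95, 91, 87, 83, 79, 75, 71, 67, 63, 59, 55, 51, 47, 43, 39, 35, 31, 27, 23, 19, 15, 11, 7, 3 → 34 + 32 + 31 + 30 + 28 + 27 + 26 + 24 + 23 + 22 + 20 + 19 + 18 + 16 + 15 + 14 + 12 + 11 + 10 + 8 + 7 + 6 + 4 + 3 + 2 = 442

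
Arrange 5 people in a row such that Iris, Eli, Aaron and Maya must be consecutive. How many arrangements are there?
Treat the 4 as one block: (5-4+1)! × 4! = 2 × 24 = 48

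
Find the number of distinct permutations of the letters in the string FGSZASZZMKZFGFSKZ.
17! / (1! × 2! × 5! × 2! × 3! × 1! × 3!) = 20583763200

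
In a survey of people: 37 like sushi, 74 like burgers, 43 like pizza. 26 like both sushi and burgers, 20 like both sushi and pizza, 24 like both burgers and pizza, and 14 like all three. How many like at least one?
|A∪B∪C| = 37+74+43-26-20-24+14 = 98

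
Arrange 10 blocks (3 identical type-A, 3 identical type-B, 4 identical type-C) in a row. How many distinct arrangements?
10! / (3! × 3! × 4!) = 4200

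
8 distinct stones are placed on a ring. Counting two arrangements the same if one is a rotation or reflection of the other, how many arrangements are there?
(8-1)!/2 = 5040/2 = 2520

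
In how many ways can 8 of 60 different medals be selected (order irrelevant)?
C(60,8) = 60!/(8!×52!) = 2558620845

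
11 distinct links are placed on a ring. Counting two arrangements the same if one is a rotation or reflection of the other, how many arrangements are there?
(11-1)!/2 = 3628800/2 = 1814400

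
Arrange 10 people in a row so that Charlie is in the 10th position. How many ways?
Fix one position: (10-1)! = 362880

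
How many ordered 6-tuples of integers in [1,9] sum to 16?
Coefficient of x^16 in (x + x² + ... + x^9)^6. By inclusion-exclusion on dice exceeding 9: Σ_j (-1)^j C(6,j)·C(16-1-9j, 5) = C(6,0)·C(15,5) - C(6,1)·C(6,5) = 1·3003 - 6·6 = 2967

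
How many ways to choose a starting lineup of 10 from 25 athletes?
C(25,10) = 25!/(10!×15!) = 3268760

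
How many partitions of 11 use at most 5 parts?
By conjugation, equals partitions of 11 into parts ≤ 5. Let r_j(i) = number of partitions of i into parts ≤ j, for i = 0..11. r_1(i) = 1 for all i; r_j(i) = r_{j-1}(i) + r_j(i-j). Rows j = 2..5: ≤2: 1 1 2 2 3 3 4 4 5 5 6 6; ≤3: 1 1 2 3 4 5 7 8 10 12 14 16; ≤4: 1 1 2 3 5 6 9 11 15 18 23 27; ≤5: 1 1 2 3 5 7 10 13 18 23 30 37. r_5(11) = 37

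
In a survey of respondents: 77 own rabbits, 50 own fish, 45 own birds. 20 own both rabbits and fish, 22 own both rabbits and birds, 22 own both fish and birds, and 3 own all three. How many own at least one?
|A∪B∪C| = 77+50+45-20-22-22+3 = 111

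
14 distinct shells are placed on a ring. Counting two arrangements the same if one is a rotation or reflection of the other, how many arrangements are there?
(14-1)!/2 = 6227020800/2 = 3113510400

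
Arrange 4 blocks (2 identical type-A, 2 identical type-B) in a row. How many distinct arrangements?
4! / (2! × 2!) = 6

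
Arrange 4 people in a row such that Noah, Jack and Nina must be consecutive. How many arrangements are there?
Treat the 3 as one block: (4-3+1)! × 3! = 2 × 6 = 12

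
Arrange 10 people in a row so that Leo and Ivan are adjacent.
Treat as block: (10-1)! × 2! = 362880 × 2 = 725760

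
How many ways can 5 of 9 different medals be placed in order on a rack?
P(9,5) = 9!/(9-5)! = 15120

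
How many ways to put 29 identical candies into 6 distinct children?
C(29+6-1, 6-1) = C(34, 5) = 278256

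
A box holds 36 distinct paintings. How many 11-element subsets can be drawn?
C(36,11) = 36!/(11!×25!) = 600805296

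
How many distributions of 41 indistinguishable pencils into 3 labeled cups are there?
C(41+3-1, 3-1) = C(43, 2) = 903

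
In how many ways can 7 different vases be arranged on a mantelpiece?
7! = 5040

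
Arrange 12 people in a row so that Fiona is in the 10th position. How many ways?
Fix one position: (12-1)! = 39916800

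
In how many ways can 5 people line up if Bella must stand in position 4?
Fix one position: (5-1)! = 24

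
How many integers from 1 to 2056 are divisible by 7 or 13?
⌊2056/7⌋ + ⌊2056/13⌋ - ⌊2056/91⌋ = 293 + 158 - 22 = 429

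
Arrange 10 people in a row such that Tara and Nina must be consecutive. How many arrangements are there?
Treat the 2 as one block: (10-2+1)! × 2! = 362880 × 2 = 725760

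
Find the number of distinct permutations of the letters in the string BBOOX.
5! / (2! × 1! × 2!) = 30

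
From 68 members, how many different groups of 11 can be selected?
C(68,11) = 68!/(11!×57!) = 1533058025824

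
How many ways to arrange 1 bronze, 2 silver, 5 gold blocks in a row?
8! / (1! × 2! × 5!) = 168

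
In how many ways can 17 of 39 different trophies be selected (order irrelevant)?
C(39,17) = 39!/(17!×22!) = 51021117810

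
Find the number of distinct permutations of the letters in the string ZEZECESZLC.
10! / (3! × 3! × 1! × 2! × 1!) = 50400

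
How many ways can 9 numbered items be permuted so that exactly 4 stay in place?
Choose the 4 fixed points C(9,4) = 126, derange the rest: !5 = Σ_{j=0}^{5} (-1)^j·5!/j! = 120 - 120 + 60 - 20 + 5 - 1 = 44. Product = 126 × 44 = 5544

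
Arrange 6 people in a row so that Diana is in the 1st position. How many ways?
Fix one position: (6-1)! = 120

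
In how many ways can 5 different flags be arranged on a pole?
5! = 120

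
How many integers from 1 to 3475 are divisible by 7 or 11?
⌊3475/7⌋ + ⌊3475/11⌋ - ⌊3475/77⌋ = 496 + 315 - 45 = 766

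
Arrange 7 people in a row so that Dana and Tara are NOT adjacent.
Total - adjacent = 7! - (7-1)!×2 = 5040 - 1440 = 3600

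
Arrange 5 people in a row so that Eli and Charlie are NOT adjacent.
Total - adjacent = 5! - (5-1)!×2 = 120 - 48 = 72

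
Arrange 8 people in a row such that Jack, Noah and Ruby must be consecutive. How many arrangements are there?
Treat the 3 as one block: (8-3+1)! × 3! = 720 × 6 = 4320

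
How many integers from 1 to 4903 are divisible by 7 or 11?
⌊4903/7⌋ + ⌊4903/11⌋ - ⌊4903/77⌋ = 700 + 445 - 63 = 1082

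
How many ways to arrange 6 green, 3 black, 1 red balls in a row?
10! / (6! × 3! × 1!) = 840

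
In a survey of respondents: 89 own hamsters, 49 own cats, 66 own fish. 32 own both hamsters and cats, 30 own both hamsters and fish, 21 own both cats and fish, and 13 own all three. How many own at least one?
|A∪B∪C| = 89+49+66-32-30-21+13 = 134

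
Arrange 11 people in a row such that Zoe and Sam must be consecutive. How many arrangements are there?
Treat the 2 as one block: (11-2+1)! × 2! = 3628800 × 2 = 7257600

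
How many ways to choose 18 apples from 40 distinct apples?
C(40,18) = 40!/(18!×22!) = 113380261800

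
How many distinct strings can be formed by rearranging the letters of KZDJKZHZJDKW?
12! / (1! × 2! × 3! × 1! × 3! × 2!) = 3326400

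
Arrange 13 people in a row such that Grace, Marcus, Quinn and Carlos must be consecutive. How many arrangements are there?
Treat the 4 as one block: (13-4+1)! × 4! = 3628800 × 24 = 87091200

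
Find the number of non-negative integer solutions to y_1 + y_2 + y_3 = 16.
C(16+3-1, 3-1) = C(18, 2) = 153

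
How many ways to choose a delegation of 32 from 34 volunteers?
C(34,32) = 34!/(32!×2!) = 561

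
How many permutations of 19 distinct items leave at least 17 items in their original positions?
Exactly j fixed points: C(19,j)·!(19-j); sum over j ≥ 17 (derangement numbers via !m = (m-1)·(!(m-1) + !(m-2)): !0..!2 = 1, 0, 1). Σ_{j=17}^{19} C(19,j)·!(19-j) = C(19,17)·!2 + C(19,18)·!1 + C(19,19)·!0 = 171·1 + 19·0 + 1·1 = 172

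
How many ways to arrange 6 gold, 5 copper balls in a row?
11! / (6! × 5!) = 462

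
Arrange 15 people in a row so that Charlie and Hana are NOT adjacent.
Total - adjacent = 15! - (15-1)!×2 = 1307674368000 - 174356582400 = 1133317785600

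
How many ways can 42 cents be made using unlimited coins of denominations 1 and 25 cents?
Coefficient of x^42 in 1/(1-x^1) · 1/(1-x^25). Use j coins of 25 for j = 0..⌊42/25⌋ = 1, the rest in 1s: 1 + 1 = 2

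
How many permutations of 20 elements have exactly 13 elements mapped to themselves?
Choose the 13 fixed points C(20,13) = 77520, derange the rest: !7 = Σ_{j=0}^{7} (-1)^j·7!/j! = 5040 - 5040 + 2520 - 840 + 210 - 42 + 7 - 1 = 1854. Product = 77520 × 1854 = 143722080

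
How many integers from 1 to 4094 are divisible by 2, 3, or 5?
⌊4094/2⌋+⌊4094/3⌋+⌊4094/5⌋ - ⌊4094/6⌋-⌊4094/10⌋-⌊4094/15⌋ + ⌊4094/30⌋ = 2047+1364+818 - 682-409-272 + 136 = 3002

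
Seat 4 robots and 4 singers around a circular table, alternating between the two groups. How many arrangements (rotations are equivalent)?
Fix one of the robots: (4-1)! ways for the remaining robots, × 4! ways for the singers = 6 × 24 = 144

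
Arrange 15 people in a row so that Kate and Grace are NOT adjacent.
Total - adjacent = 15! - (15-1)!×2 = 1307674368000 - 174356582400 = 1133317785600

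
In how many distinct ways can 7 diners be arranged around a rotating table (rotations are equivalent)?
Circular: fix one position, arrange the rest. (7-1)! = 720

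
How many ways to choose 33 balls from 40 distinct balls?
C(40,33) = 40!/(33!×7!) = 18643560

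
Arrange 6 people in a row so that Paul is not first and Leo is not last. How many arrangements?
By inclusion-exclusion: 6! - 2×(6-1)! + (6-2)! = 720 - 240 + 24 = 504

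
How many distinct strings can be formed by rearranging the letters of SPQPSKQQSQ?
10! / (4! × 2! × 1! × 3!) = 12600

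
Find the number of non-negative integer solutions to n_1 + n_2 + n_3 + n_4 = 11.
C(11+4-1, 4-1) = C(14, 3) = 364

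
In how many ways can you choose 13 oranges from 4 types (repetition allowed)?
C(13+4-1, 4-1) = C(16, 3) = 560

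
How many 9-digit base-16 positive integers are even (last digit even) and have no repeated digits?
Last∈{0,2,4,6,8,10,12,14}. Last=0: 259459200. Last nonzero: 7×14×P(14,7) = 1695133440. Total = 1954592640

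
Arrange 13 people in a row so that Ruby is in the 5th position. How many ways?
Fix one position: (13-1)! = 479001600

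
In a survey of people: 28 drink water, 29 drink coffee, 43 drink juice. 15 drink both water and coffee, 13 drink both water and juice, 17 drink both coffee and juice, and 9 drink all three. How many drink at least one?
|A∪B∪C| = 28+29+43-15-13-17+9 = 64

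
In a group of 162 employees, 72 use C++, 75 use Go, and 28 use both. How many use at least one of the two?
|A∪B| = |A| + |B| - |A∩B| = 72 + 75 - 28 = 119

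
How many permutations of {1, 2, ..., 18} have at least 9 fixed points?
Exactly j fixed points: C(18,j)·!(18-j); sum over j ≥ 9 (derangement numbers via !m = (m-1)·(!(m-1) + !(m-2)): !0..!9 = 1, 0, 1, 2, 9, 44, 265, 1854, 14833, 133496). Σ_{j=9}^{18} C(18,j)·!(18-j) = C(18,9)·!9 + C(18,10)·!8 + C(18,11)·!7 + C(18,12)·!6 + C(18,13)·!5 + C(18,14)·!4 + C(18,15)·!3 + C(18,16)·!2 + C(18,17)·!1 + C(18,18)·!0 = 48620·133496 + 43758·14833 + 31824·1854 + 18564·265 + 8568·44 + 3060·9 + 816·2 + 153·1 + 18·0 + 1·1 = 7203965408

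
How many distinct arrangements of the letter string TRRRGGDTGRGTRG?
14! / (5! × 3! × 5! × 1!) = 1009008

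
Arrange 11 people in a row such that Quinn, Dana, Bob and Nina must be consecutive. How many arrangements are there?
Treat the 4 as one block: (11-4+1)! × 4! = 40320 × 24 = 967680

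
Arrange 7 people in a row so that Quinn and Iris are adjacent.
Treat as block: (7-1)! × 2! = 720 × 2 = 1440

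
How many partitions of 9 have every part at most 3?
Let r_j(i) = number of partitions of i into parts ≤ j, for i = 0..9. r_1(i) = 1 for all i; r_j(i) = r_{j-1}(i) + r_j(i-j). Rows j = 2..3: ≤2: 1 1 2 2 3 3 4 4 5 5; ≤3: 1 1 2 3 4 5 7 8 10 12. r_3(9) = 12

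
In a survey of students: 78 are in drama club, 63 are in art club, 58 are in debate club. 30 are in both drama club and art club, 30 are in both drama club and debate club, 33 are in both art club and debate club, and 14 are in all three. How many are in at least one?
|A∪B∪C| = 78+63+58-30-30-33+14 = 120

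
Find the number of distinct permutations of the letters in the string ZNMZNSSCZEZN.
12! / (1! × 2! × 3! × 1! × 1! × 4!) = 1663200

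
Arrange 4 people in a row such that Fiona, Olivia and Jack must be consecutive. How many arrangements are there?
Treat the 3 as one block: (4-3+1)! × 3! = 2 × 6 = 12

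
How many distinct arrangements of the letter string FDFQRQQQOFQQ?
12! / (1! × 3! × 1! × 1! × 6!) = 110880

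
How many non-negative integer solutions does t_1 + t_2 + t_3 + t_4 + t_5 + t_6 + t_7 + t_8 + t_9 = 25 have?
C(25+9-1, 9-1) = C(33, 8) = 13884156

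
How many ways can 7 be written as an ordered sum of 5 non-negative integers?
C(7+5-1, 5-1) = C(11, 4) = 330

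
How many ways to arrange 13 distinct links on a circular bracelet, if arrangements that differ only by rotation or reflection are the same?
(13-1)!/2 = 479001600/2 = 239500800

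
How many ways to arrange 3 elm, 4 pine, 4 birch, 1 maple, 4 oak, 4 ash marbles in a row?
20! / (3! × 4! × 4! × 1! × 4! × 4!) = 1222160940000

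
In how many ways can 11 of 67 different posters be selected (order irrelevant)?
C(67,11) = 67!/(11!×56!) = 1285063345176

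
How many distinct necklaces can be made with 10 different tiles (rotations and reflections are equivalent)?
(10-1)!/2 = 362880/2 = 181440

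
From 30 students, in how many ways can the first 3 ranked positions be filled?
P(30,3) = 30!/(30-3)! = 24360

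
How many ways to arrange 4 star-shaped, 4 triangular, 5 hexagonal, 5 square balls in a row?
18! / (4! × 4! × 5! × 5!) = 771891120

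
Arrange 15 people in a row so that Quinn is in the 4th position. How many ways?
Fix one position: (15-1)! = 87178291200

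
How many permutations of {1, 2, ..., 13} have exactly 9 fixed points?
Choose the 9 fixed points C(13,9) = 715, derange the rest: !4 = Σ_{j=0}^{4} (-1)^j·4!/j! = 24 - 24 + 12 - 4 + 1 = 9. Product = 715 × 9 = 6435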